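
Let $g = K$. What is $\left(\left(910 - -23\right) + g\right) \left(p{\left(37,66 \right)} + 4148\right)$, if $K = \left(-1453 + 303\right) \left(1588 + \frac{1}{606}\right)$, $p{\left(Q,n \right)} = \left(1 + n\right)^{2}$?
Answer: $- \frac{1592249594404}{101} \approx -1.5765 \cdot 10^{10}$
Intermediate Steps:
$K = - \frac{553339175}{303}$ ($K = - 1150 \left(1588 + \frac{1}{606}\right) = \left(-1150\right) \frac{962329}{606} = - \frac{553339175}{303} \approx -1.8262 \cdot 10^{6}$)
$g = - \frac{553339175}{303} \approx -1.8262 \cdot 10^{6}$
$\left(\left(910 - -23\right) + g\right) \left(p{\left(37,66 \right)} + 4148\right) = \left(\left(910 - -23\right) - \frac{553339175}{303}\right) \left(\left(1 + 66\right)^{2} + 4148\right) = \left(\left(910 + 23\right) - \frac{553339175}{303}\right) \left(67^{2} + 4148\right) = \left(933 - \frac{553339175}{303}\right) \left(4489 + 4148\right) = \left(- \frac{553056476}{303}\right) 8637 = - \frac{1592249594404}{101}$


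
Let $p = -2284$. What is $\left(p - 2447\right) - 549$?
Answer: $-5280$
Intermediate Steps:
$\left(p - 2447\right) - 549 = \left(-2284 - 2447\right) - 549 = -4731 - 549 = -5280$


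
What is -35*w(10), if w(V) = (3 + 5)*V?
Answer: -2800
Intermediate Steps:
w(V) = 8*V
-35*w(10) = -280*10 = -35*80 = -2800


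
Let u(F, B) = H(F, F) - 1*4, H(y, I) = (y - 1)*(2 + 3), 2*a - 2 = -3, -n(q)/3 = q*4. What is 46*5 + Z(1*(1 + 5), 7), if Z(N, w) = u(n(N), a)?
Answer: -139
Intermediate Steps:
n(q) = -12*q (n(q) = -3*q*4 = -12*q)
a = -1/2 (a = 1 + (1/2)*(-3) = 1 - 3/2 = -1/2 ≈ -0.50000)
H(y, I) = -5 + 5*y (H(y, I) = (-1 + y)*5 = -5 + 5*y)
u(F, B) = -9 + 5*F (u(F, B) = (-5 + 5*F) - 1*4 = (-5 + 5*F) - 4 = -9 + 5*F)
Z(N, w) = -9 - 60*N (Z(N, w) = -9 + 5*(-12*N) = -9 - 60*N)
46*5 + Z(1*(1 + 5), 7) = 46*5 + (-9 - 60*(1 + 5)) = 230 + (-9 - 60*6) = 230 + (-9 - 360) = 230 - 369 = -139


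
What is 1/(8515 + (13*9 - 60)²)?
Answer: 1/11764 ≈ 8.5005e-5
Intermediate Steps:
1/(8515 + (13*9 - 60)²) = 1/(8515 + (117 - 60)²) = 1/(8515 + 57²) = 1/(8515 + 3249) = 1/11764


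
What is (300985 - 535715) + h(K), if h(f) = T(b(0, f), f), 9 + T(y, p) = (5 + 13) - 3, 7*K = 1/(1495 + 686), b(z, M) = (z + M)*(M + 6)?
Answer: -234724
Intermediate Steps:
b(z, M) = (6 + M)*(M + z) (b(z, M) = (M + z)*(6 + M) = (6 + M)*(M + z))
K = 1/15267 (K = 1/(7*(1495 + 686)) = (⅐)/2181 = (⅐)*(1/2181) = 1/15267 ≈ 6.5501e-5)
T(y, p) = 6 (T(y, p) = -9 + ((5 + 13) - 3) = -9 + (18 - 3) = -9 + 15 = 6)
h(f) = 6
(300985 - 535715) + h(K) = (300985 - 535715) + 6 = -234730 + 6 = -234724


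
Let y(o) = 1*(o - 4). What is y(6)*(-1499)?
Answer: -2998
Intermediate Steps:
y(o) = -4 + o (y(o) = 1*(-4 + o) = -4 + o)
y(6)*(-1499) = (-4 + 6)*(-1499) = 2*(-1499) = -2998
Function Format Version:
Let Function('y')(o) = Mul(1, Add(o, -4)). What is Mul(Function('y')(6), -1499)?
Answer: -2998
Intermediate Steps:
Function('y')(o) = Add(-4, o) (Function('y')(o) = Mul(1, Add(-4, o)) = Add(-4, o))
Mul(Function('y')(6), -1499) = Mul(Add(-4, 6), -1499) = Mul(2, -1499) = -2998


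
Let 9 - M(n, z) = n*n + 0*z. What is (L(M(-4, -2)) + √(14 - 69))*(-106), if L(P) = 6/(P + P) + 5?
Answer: -3392/7 - 106*I*√55 ≈ -484.57 - 786.12*I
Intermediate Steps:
M(n, z) = 9 - n² (M(n, z) = 9 - (n*n + 0*z) = 9 - (n² + 0) = 9 - n²)
L(P) = 5 + 3/P (L(P) = 6/(2*P) + 5 = (1/(2*P))*6 + 5 = 3/P + 5 = 5 + 3/P)
(L(M(-4, -2)) + √(14 - 69))*(-106) = ((5 + 3/(9 - 1*(-4)²)) + √(14 - 69))*(-106) = ((5 + 3/(9 - 1*16)) + √(-55))*(-106) = ((5 + 3/(9 - 16)) + I*√55)*(-106) = ((5 + 3/(-7)) + I*√55)*(-106) = ((5 + 3*(-⅐)) + I*√55)*(-106) = ((5 - 3/7) + I*√55)*(-106) = (32/7 + I*√55)*(-106) = -3392/7 - 106*I*√55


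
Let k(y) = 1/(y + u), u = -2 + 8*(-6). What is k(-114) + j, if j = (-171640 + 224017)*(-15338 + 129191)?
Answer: 977977687283/164 ≈ 5.9633e+9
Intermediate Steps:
u = -50 (u = -2 - 48 = -50)
k(y) = 1/(-50 + y) (k(y) = 1/(y - 50) = 1/(-50 + y))
j = 5963278581 (j = 52377*113853 = 5963278581)
k(-114) + j = 1/(-50 - 114) + 5963278581 = 1/(-164) + 5963278581 = -1/164 + 5963278581 = 977977687283/164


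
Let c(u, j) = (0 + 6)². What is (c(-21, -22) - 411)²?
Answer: 140625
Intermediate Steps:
c(u, j) = 36 (c(u, j) = 6² = 36)
(c(-21, -22) - 411)² = (36 - 411)² = (-375)² = 140625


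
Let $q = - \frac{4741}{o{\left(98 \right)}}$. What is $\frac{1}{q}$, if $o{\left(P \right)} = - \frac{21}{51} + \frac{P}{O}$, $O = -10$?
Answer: $\frac{868}{402985} \approx 0.0021539$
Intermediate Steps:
$o{\left(P \right)} = - \frac{7}{17} - \frac{P}{10}$ ($o{\left(P \right)} = - \frac{21}{51} + \frac{P}{-10} = \left(-21\right) \frac{1}{51} + P \left(- \frac{1}{10}\right) = - \frac{7}{17} - \frac{P}{10}$)
$q = \frac{402985}{868}$ ($q = - \frac{4741}{- \frac{7}{17} - \frac{49}{5}} = - \frac{4741}{- \frac{868}{85}} = \left(-4741\right) \left(- \frac{85}{868}\right) = \frac{402985}{868} \approx 464.27$)
$\frac{1}{q} = \frac{1}{\frac{402985}{868}} = \frac{868}{402985}$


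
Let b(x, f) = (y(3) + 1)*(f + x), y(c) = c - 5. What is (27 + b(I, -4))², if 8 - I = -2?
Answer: 441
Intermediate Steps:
y(c) = -5 + c
I = 10 (I = 8 - 1*(-2) = 8 + 2 = 10)
b(x, f) = -f - x (b(x, f) = ((-5 + 3) + 1)*(f + x) = (-2 + 1)*(f + x) = -(f + x) = -f - x)
(27 + b(I, -4))² = (27 + (-1*(-4) - 1*10))² = (27 + (4 - 10))² = (27 - 6)² = 21² = 441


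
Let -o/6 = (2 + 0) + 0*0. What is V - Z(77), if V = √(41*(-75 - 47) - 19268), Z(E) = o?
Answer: 12 + I*√24270 ≈ 12.0 + 155.79*I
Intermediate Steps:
o = -12 (o = -6*((2 + 0) + 0*0) = -6*(2 + 0) = -6*2 = -12)
Z(E) = -12
V = I*√24270 (V = √(41*(-122) - 19268) = √(-5002 - 19268) = √(-24270) = I*√24270 ≈ 155.79*I)
V - Z(77) = I*√24270 - 1*(-12) = I*√24270 + 12 = 12 + I*√24270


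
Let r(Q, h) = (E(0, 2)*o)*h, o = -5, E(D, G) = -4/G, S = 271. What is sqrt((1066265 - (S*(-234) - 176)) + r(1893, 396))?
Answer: sqrt(1133815) ≈ 1064.8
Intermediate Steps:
r(Q, h) = 10*h (r(Q, h) = (-4/2*(-5))*h = (-4*1/2*(-5))*h = (-2*(-5))*h = 10*h)
sqrt((1066265 - (S*(-234) - 176)) + r(1893, 396)) = sqrt((1066265 - (271*(-234) - 176)) + 10*396) = sqrt((1066265 - (-63414 - 176)) + 3960) = sqrt((1066265 - 1*(-63590)) + 3960) = sqrt((1066265 + 63590) + 3960) = sqrt(1129855 + 3960) = sqrt(1133815)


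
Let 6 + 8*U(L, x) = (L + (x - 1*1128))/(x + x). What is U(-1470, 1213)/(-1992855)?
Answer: 15941/38677329840 ≈ 4.1215e-7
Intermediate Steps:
U(L, x) = -¾ + (-1128 + L + x)/(16*x) (U(L, x) = -¾ + ((L + (x - 1*1128))/(x + x))/8 = -¾ + ((L + (x - 1128))/((2*x)))/8 = -¾ + ((L + (-1128 + x))*(1/(2*x)))/8 = -¾ + ((-1128 + L + x)*(1/(2*x)))/8 = -¾ + ((-1128 + L + x)/(2*x))/8 = -¾ + (-1128 + L + x)/(16*x))
U(-1470, 1213)/(-1992855) = ((1/16)*(-1128 - 1470 - 11*1213)/1213)/(-1992855) = ((1/16)*(1/1213)*(-1128 - 1470 - 13343))*(-1/1992855) = ((1/16)*(1/1213)*(-15941))*(-1/1992855) = -15941/19408*(-1/1992855) = 15941/38677329840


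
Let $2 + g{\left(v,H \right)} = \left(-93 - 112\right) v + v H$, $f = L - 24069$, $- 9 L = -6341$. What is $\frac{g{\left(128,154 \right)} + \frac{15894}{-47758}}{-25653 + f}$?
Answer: $\frac{1403440353}{10534388003} \approx 0.13322$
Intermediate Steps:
$L = \frac{6341}{9}$ ($L = \left(- \frac{1}{9}\right) \left(-6341\right) = \frac{6341}{9} \approx 704.56$)
$f = - \frac{210280}{9}$ ($f = \frac{6341}{9} - 24069 = - \frac{210280}{9} \approx -23364.0$)
$g{\left(v,H \right)} = -2 - 205 v + H v$ ($g{\left(v,H \right)} = -2 + \left(\left(-93 - 112\right) v + v H\right) = -2 + \left(- 205 v + H v\right) = -2 - 205 v + H v$)
$\frac{g{\left(128,154 \right)} + \frac{15894}{-47758}}{-25653 + f} = \frac{\left(-2 - 26240 + 154 \cdot 128\right) + \frac{15894}{-47758}}{-25653 - \frac{210280}{9}} = \frac{\left(-2 - 26240 + 19712\right) + 15894 \left(- \frac{1}{47758}\right)}{- \frac{441157}{9}} = \left(-6530 - \frac{7947}{23879}\right) \left(- \frac{9}{441157}\right) = \left(- \frac{155937817}{23879}\right) \left(- \frac{9}{441157}\right) = \frac{1403440353}{10534388003}$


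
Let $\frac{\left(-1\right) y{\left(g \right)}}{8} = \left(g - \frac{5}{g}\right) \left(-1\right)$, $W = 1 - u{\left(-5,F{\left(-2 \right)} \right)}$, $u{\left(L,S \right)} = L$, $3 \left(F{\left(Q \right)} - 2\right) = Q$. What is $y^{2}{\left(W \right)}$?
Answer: $\frac{15376}{9} \approx 1708.4$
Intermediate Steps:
$F{\left(Q \right)} = 2 + \frac{Q}{3}$
$W = 6$ ($W = 1 - -5 = 1 + 5 = 6$)
$y{\left(g \right)} = - \frac{40}{g} + 8 g$ ($y{\left(g \right)} = - 8 \left(g - \frac{5}{g}\right) \left(-1\right) = - 8 \left(- g + \frac{5}{g}\right) = - \frac{40}{g} + 8 g$)
$y^{2}{\left(W \right)} = \left(- \frac{40}{6} + 8 \cdot 6\right)^{2} = \left(\left(-40\right) \frac{1}{6} + 48\right)^{2} = \left(- \frac{20}{3} + 48\right)^{2} = \left(\frac{124}{3}\right)^{2} = \frac{15376}{9}$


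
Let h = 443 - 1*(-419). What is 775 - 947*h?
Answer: -815539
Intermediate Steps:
h = 862 (h = 443 + 419 = 862)
775 - 947*h = 775 - 947*862 = 775 - 816314 = -815539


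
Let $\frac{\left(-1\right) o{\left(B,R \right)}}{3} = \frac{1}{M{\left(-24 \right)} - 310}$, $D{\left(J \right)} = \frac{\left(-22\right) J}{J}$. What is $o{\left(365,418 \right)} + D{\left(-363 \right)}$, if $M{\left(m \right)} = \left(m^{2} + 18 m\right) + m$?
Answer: $- \frac{4177}{190} \approx -21.984$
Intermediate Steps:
$D{\left(J \right)} = -22$
$M{\left(m \right)} = m^{2} + 19 m$
$o{\left(B,R \right)} = \frac{3}{190}$ ($o{\left(B,R \right)} = - \frac{3}{- 24 \left(19 - 24\right) - 310} = - \frac{3}{\left(-24\right) \left(-5\right) - 310} = - \frac{3}{120 - 310} = - \frac{3}{-190} = \left(-3\right) \left(- \frac{1}{190}\right) = \frac{3}{190}$)
$o{\left(365,418 \right)} + D{\left(-363 \right)} = \frac{3}{190} - 22 = - \frac{4177}{190}$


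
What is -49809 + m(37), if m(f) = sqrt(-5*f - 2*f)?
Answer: -49809 + I*sqrt(259) ≈ -49809.0 + 16.093*I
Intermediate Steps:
m(f) = sqrt(7)*sqrt(-f) (m(f) = sqrt(-7*f) = sqrt(7)*sqrt(-f))
-49809 + m(37) = -49809 + sqrt(7)*sqrt(-1*37) = -49809 + sqrt(7)*sqrt(-37) = -49809 + sqrt(7)*(I*sqrt(37)) = -49809 + I*sqrt(259)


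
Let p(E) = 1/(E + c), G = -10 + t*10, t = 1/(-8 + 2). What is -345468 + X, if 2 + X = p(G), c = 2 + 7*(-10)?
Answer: -82567333/239 ≈ -3.4547e+5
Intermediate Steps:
t = -⅙ (t = 1/(-6) = -⅙ ≈ -0.16667)
c = -68 (c = 2 - 70 = -68)
G = -35/3 (G = -10 - ⅙*10 = -10 - 5/3 = -35/3 ≈ -11.667)
p(E) = 1/(-68 + E) (p(E) = 1/(E - 68) = 1/(-68 + E))
X = -481/239 (X = -2 + 1/(-68 - 35/3) = -2 + 1/(-239/3) = -2 - 3/239 = -481/239 ≈ -2.0126)
-345468 + X = -345468 - 481/239 = -82567333/239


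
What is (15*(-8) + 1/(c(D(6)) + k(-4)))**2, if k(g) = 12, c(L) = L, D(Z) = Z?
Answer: 4661281/324 ≈ 14387.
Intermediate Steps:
(15*(-8) + 1/(c(D(6)) + k(-4)))**2 = (15*(-8) + 1/(6 + 12))**2 = (-120 + 1/18)**2 = (-2159/18)**2 = 4661281/324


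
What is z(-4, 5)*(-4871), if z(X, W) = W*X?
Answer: 97420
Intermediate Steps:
z(-4, 5)*(-4871) = (5*(-4))*(-4871) = -20*(-4871) = 97420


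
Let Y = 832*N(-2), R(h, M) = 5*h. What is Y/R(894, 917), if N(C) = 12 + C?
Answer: 832/447 ≈ 1.8613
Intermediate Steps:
Y = 8320 (Y = 832*(12 - 2) = 832*10 = 8320)
Y/R(894, 917) = 8320/((5*894)) = 8320/4470 = 8320*(1/4470) = 832/447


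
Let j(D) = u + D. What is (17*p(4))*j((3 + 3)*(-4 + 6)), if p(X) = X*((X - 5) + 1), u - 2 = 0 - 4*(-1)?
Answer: 0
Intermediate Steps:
u = 6 (u = 2 + (0 - 4*(-1)) = 2 + (0 + 4) = 2 + 4 = 6)
p(X) = X*(-4 + X) (p(X) = X*((-5 + X) + 1) = X*(-4 + X))
j(D) = 6 + D
(17*p(4))*j((3 + 3)*(-4 + 6)) = (17*(4*(-4 + 4)))*(6 + (3 + 3)*(-4 + 6)) = (17*(4*0))*(6 + 6*2) = (17*0)*(6 + 12) = 0*18 = 0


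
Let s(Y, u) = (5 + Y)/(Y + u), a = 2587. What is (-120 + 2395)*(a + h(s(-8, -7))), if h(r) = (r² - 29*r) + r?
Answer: 5872776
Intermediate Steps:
s(Y, u) = (5 + Y)/(Y + u)
h(r) = r² - 28*r
(-120 + 2395)*(a + h(s(-8, -7))) = (-120 + 2395)*(2587 + ((5 - 8)/(-8 - 7))*(-28 + (5 - 8)/(-8 - 7))) = 2275*(2587 + (-3/(-15))*(-28 - 3/(-15))) = 2275*(2587 + (-1/15*(-3))*(-28 - 1/15*(-3))) = 2275*(2587 + (-28 + ⅕)/5) = 2275*(2587 + (⅕)*(-139/5)) = 2275*(2587 - 139/25) = 2275*(64536/25) = 5872776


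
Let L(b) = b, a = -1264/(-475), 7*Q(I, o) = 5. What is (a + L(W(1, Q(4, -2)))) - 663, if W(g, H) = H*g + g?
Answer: -2189927/3325 ≈ -658.63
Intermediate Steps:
Q(I, o) = 5/7 (Q(I, o) = (⅐)*5 = 5/7)
W(g, H) = g + H*g
a = 1264/475 (a = -1264*(-1/475) = 1264/475 ≈ 2.6611)
(a + L(W(1, Q(4, -2)))) - 663 = (1264/475 + 1*(1 + 5/7)) - 663 = (1264/475 + 1*(12/7)) - 663 = (1264/475 + 12/7) - 663 = 14548/3325 - 663 = -2189927/3325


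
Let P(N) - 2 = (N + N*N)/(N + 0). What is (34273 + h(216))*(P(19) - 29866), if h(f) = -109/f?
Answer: -6136970111/6 ≈ -1.0228e+9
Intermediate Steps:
P(N) = 2 + (N + N²)/N (P(N) = 2 + (N + N*N)/(N + 0) = 2 + (N + N²)/N)
(34273 + h(216))*(P(19) - 29866) = (34273 - 109/216)*((3 + 19) - 29866) = (34273 - 109*1/216)*(22 - 29866) = (34273 - 109/216)*(-29844) = (7402859/216)*(-29844) = -6136970111/6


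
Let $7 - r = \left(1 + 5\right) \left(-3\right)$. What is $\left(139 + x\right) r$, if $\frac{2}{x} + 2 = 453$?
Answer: $\frac{1567275}{451} \approx 3475.1$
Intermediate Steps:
$x = \frac{2}{451}$ ($x = \frac{2}{-2 + 453} = \frac{2}{451} \approx 0.0044346$)
$r = 25$ ($r = 7 - \left(1 + 5\right) \left(-3\right) = 7 - 6 \left(-3\right) = 7 - -18 = 7 + 18 = 25$)
$\left(139 + x\right) r = \left(139 + \frac{2}{451}\right) 25 = \frac{62691}{451} \cdot 25 = \frac{1567275}{451}$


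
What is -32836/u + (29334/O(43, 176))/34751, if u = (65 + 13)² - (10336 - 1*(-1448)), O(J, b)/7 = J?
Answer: 4521492611/784503825 ≈ 5.7635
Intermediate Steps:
O(J, b) = 7*J
u = -5700 (u = 78² - (10336 + 1448) = 6084 - 1*11784 = 6084 - 11784 = -5700)
-32836/u + (29334/O(43, 176))/34751 = -32836/(-5700) + (29334/((7*43)))/34751 = -32836*(-1/5700) + (29334/301)*(1/34751) = 8209/1425 + (29334*(1/301))*(1/34751) = 8209/1425 + (29334/301)*(1/34751) = 8209/1425 + 29334/10460051 = 4521492611/784503825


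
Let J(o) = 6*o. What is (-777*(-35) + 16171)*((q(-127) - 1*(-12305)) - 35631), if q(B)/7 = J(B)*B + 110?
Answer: 28398745492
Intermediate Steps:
q(B) = 770 + 42*B² (q(B) = 7*((6*B)*B + 110) = 7*(6*B² + 110) = 7*(110 + 6*B²) = 770 + 42*B²)
(-777*(-35) + 16171)*((q(-127) - 1*(-12305)) - 35631) = (-777*(-35) + 16171)*(((770 + 42*(-127)²) - 1*(-12305)) - 35631) = (27195 + 16171)*(((770 + 42*16129) + 12305) - 35631) = 43366*(((770 + 677418) + 12305) - 35631) = 43366*((678188 + 12305) - 35631) = 43366*(690493 - 35631) = 43366*654862 = 28398745492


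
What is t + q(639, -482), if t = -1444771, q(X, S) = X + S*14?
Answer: -1450880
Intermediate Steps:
q(X, S) = X + 14*S
t + q(639, -482) = -1444771 + (639 + 14*(-482)) = -1444771 + (639 - 6748) = -1444771 - 6109 = -1450880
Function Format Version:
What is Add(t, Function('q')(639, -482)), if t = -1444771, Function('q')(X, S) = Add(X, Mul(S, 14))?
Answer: -1450880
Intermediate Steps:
Function('q')(X, S) = Add(X, Mul(14, S))
Add(t, Function('q')(639, -482)) = Add(-1444771, Add(639, Mul(14, -482))) = Add(-1444771, Add(639, -6748)) = Add(-1444771, -6109) = -1450880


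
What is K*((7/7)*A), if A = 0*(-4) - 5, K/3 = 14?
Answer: -210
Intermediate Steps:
K = 42 (K = 3*14 = 42)
A = -5 (A = 0 - 5 = -5)
K*((7/7)*A) = 42*((7/7)*(-5)) = 42*(((⅐)*7)*(-5)) = 42*(1*(-5)) = 42*(-5) = -210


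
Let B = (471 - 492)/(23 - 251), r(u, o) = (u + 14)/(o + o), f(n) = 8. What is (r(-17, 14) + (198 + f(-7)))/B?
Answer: 109535/49 ≈ 2235.4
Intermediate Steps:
r(u, o) = (14 + u)/(2*o) (r(u, o) = (14 + u)/((2*o)) = (14 + u)*(1/(2*o)) = (14 + u)/(2*o))
B = 7/76 (B = -21/(-228) = -21*(-1/228) = 7/76 ≈ 0.092105)
(r(-17, 14) + (198 + f(-7)))/B = ((1/2)*(14 - 17)/14 + (198 + 8))/(7/76) = ((1/2)*(1/14)*(-3) + 206)*(76/7) = (-3/28 + 206)*(76/7) = (5765/28)*(76/7) = 109535/49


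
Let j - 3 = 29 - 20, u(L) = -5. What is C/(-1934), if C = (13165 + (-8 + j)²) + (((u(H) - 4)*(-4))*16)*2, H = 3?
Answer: -14333/1934 ≈ -7.4111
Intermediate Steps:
j = 12 (j = 3 + (29 - 20) = 3 + 9 = 12)
C = 14333 (C = (13165 + (-8 + 12)²) + (((-5 - 4)*(-4))*16)*2 = (13165 + 4²) + (-9*(-4)*16)*2 = (13165 + 16) + (36*16)*2 = 13181 + 576*2 = 13181 + 1152 = 14333)
C/(-1934) = 14333/(-1934) = 14333*(-1/1934) = -14333/1934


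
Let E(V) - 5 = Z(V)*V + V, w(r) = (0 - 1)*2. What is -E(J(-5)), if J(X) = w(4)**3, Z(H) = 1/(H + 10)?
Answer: 7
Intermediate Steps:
Z(H) = 1/(10 + H)
w(r) = -2 (w(r) = -1*2 = -2)
J(X) = -8 (J(X) = (-2)**3 = -8)
E(V) = 5 + V + V/(10 + V) (E(V) = 5 + (V/(10 + V) + V) = 5 + (V + V/(10 + V)) = 5 + V + V/(10 + V))
-E(J(-5)) = -(-8 + (5 - 8)*(10 - 8))/(10 - 8) = -(-8 - 3*2)/2 = -(-8 - 6)/2 = -(-14)/2 = -1*(-7) = 7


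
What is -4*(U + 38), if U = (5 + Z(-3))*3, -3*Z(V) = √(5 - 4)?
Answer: -208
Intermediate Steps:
Z(V) = -⅓ (Z(V) = -√(5 - 4)/3 = -√1/3 = -⅓*1 = -⅓)
U = 14 (U = (5 - ⅓)*3 = (14/3)*3 = 14)
-4*(U + 38) = -4*(14 + 38) = -4*52 = -208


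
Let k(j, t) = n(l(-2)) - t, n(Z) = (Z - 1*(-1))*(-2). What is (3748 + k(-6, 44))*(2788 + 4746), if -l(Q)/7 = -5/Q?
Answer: 28154558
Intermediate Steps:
l(Q) = 35/Q (l(Q) = -(-35)/Q = 35/Q)
n(Z) = -2 - 2*Z (n(Z) = (Z + 1)*(-2) = (1 + Z)*(-2) = -2 - 2*Z)
k(j, t) = 33 - t (k(j, t) = (-2 - 70/(-2)) - t = (-2 - 70*(-1)/2) - t = (-2 - 2*(-35/2)) - t = (-2 + 35) - t = 33 - t)
(3748 + k(-6, 44))*(2788 + 4746) = (3748 + (33 - 1*44))*(2788 + 4746) = (3748 + (33 - 44))*7534 = (3748 - 11)*7534 = 3737*7534 = 28154558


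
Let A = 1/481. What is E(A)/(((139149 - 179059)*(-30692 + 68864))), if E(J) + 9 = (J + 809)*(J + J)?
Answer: 434663/117488549197240 ≈ 3.6996e-9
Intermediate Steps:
A = 1/481 ≈ 0.0020790
E(J) = -9 + 2*J*(809 + J) (E(J) = -9 + (J + 809)*(J + J) = -9 + (809 + J)*(2*J) = -9 + 2*J*(809 + J))
E(A)/(((139149 - 179059)*(-30692 + 68864))) = (-9 + 2*(1/481)**2 + 1618*(1/481))/(((139149 - 179059)*(-30692 + 68864))) = (-9 + 2*(1/231361) + 1618/481)/((-39910*38172)) = (-9 + 2/231361 + 1618/481)/(-1523444520) = -1303989/231361*(-1/1523444520) = 434663/117488549197240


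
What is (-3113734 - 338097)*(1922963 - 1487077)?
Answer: -1504604807266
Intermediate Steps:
(-3113734 - 338097)*(1922963 - 1487077) = -3451831*435886 = -1504604807266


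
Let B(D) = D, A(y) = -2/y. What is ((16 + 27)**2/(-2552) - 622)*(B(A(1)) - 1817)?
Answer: 2890742067/2552 ≈ 1.1327e+6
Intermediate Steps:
((16 + 27)**2/(-2552) - 622)*(B(A(1)) - 1817) = ((16 + 27)**2/(-2552) - 622)*(-2/1 - 1817) = (43**2*(-1/2552) - 622)*(-2*1 - 1817) = (1849*(-1/2552) - 622)*(-2 - 1817) = (-1849/2552 - 622)*(-1819) = -1589193/2552*(-1819) = 2890742067/2552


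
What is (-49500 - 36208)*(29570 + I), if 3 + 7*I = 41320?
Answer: -3040270908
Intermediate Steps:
I = 41317/7 (I = -3/7 + (1/7)*41320 = -3/7 + 41320/7 = 41317/7 ≈ 5902.4)
(-49500 - 36208)*(29570 + I) = (-49500 - 36208)*(29570 + 41317/7) = -85708*248307/7 = -3040270908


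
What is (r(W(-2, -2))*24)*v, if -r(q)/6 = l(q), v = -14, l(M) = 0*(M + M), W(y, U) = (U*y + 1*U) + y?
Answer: 0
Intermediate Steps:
W(y, U) = U + y + U*y (W(y, U) = (U*y + U) + y = (U + U*y) + y = U + y + U*y)
l(M) = 0 (l(M) = 0*(2*M) = 0)
r(q) = 0 (r(q) = -6*0 = 0)
(r(W(-2, -2))*24)*v = (0*24)*(-14) = 0*(-14) = 0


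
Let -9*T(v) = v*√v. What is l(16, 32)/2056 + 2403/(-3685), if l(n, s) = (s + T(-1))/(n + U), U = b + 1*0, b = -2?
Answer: -4315627/6629315 + I/259056 ≈ -0.65099 + 3.8602e-6*I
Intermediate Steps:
T(v) = -v^(3/2)/9 (T(v) = -v*√v/9 = -v^(3/2)/9)
U = -2 (U = -2 + 1*0 = -2 + 0 = -2)
l(n, s) = (s + I/9)/(-2 + n) (l(n, s) = (s - (-1)*I/9)/(n - 2) = (s - (-1)*I/9)/(-2 + n) = (s + I/9)/(-2 + n))
l(16, 32)/2056 + 2403/(-3685) = ((32 + I/9)/(-2 + 16))/2056 + 2403/(-3685) = ((32 + I/9)/14)*(1/2056) + 2403*(-1/3685) = ((32 + I/9)/14)*(1/2056) - 2403/3685 = (16/7 + I/126)*(1/2056) - 2403/3685 = (2/1799 + I/259056) - 2403/3685 = -4315627/6629315 + I/259056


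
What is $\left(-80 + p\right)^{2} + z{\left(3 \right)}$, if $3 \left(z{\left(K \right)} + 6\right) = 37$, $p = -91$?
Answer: $\frac{87742}{3} \approx 29247.0$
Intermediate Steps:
$z{\left(K \right)} = \frac{19}{3}$ ($z{\left(K \right)} = -6 + \frac{1}{3} \cdot 37 = -6 + \frac{37}{3} = \frac{19}{3}$)
$\left(-80 + p\right)^{2} + z{\left(3 \right)} = \left(-80 - 91\right)^{2} + \frac{19}{3} = \left(-171\right)^{2} + \frac{19}{3} = 29241 + \frac{19}{3} = \frac{87742}{3}$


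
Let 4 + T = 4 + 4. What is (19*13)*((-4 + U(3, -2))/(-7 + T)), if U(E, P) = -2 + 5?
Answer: 247/3 ≈ 82.333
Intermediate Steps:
T = 4 (T = -4 + (4 + 4) = -4 + 8 = 4)
U(E, P) = 3
(19*13)*((-4 + U(3, -2))/(-7 + T)) = (19*13)*((-4 + 3)/(-7 + 4)) = 247*(-1/(-3)) = 247*(-1*(-⅓)) = 247*(⅓) = 247/3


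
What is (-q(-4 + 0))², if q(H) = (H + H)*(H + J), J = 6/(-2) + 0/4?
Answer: 3136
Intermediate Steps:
J = -3 (J = 6*(-½) + 0*(¼) = -3 + 0 = -3)
q(H) = 2*H*(-3 + H) (q(H) = (H + H)*(H - 3) = (2*H)*(-3 + H) = 2*H*(-3 + H))
(-q(-4 + 0))² = (-2*(-4 + 0)*(-3 + (-4 + 0)))² = (-2*(-4)*(-3 - 4))² = (-2*(-4)*(-7))² = (-1*56)² = (-56)² = 3136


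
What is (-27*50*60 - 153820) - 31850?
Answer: -266670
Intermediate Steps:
(-27*50*60 - 153820) - 31850 = (-1350*60 - 153820) - 31850 = (-81000 - 153820) - 31850 = -234820 - 31850 = -266670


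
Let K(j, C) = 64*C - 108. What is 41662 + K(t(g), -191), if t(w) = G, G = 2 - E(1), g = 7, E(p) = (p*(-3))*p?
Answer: 29330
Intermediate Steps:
E(p) = -3*p**2 (E(p) = (-3*p)*p = -3*p**2)
G = 5 (G = 2 - (-3)*1**2 = 2 - (-3) = 2 - 1*(-3) = 2 + 3 = 5)
t(w) = 5
K(j, C) = -108 + 64*C
41662 + K(t(g), -191) = 41662 + (-108 + 64*(-191)) = 41662 + (-108 - 12224) = 41662 - 12332 = 29330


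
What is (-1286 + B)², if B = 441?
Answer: 714025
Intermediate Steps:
(-1286 + B)² = (-1286 + 441)² = (-845)² = 714025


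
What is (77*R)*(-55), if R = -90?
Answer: 381150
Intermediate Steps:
(77*R)*(-55) = (77*(-90))*(-55) = -6930*(-55) = 381150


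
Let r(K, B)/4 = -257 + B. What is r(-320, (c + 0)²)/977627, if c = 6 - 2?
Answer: -964/977627 ≈ -0.00098606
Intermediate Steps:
c = 4
r(K, B) = -1028 + 4*B (r(K, B) = 4*(-257 + B) = -1028 + 4*B)
r(-320, (c + 0)²)/977627 = (-1028 + 4*(4 + 0)²)/977627 = (-1028 + 4*4²)*(1/977627) = (-1028 + 4*16)*(1/977627) = (-1028 + 64)*(1/977627) = -964*1/977627 = -964/977627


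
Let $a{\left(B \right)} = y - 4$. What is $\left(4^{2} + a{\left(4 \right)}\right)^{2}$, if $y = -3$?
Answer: $81$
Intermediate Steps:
$a{\left(B \right)} = -7$ ($a{\left(B \right)} = -3 - 4 = -7$)
$\left(4^{2} + a{\left(4 \right)}\right)^{2} = \left(4^{2} - 7\right)^{2} = \left(16 - 7\right)^{2} = 9^{2} = 81$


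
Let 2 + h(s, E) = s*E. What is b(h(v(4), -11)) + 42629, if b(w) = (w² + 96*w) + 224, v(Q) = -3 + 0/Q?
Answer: 46790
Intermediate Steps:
v(Q) = -3 (v(Q) = -3 + 0 = -3)
h(s, E) = -2 + E*s (h(s, E) = -2 + s*E = -2 + E*s)
b(w) = 224 + w² + 96*w
b(h(v(4), -11)) + 42629 = (224 + (-2 - 11*(-3))² + 96*(-2 - 11*(-3))) + 42629 = (224 + (-2 + 33)² + 96*(-2 + 33)) + 42629 = (224 + 31² + 96*31) + 42629 = (224 + 961 + 2976) + 42629 = 4161 + 42629 = 46790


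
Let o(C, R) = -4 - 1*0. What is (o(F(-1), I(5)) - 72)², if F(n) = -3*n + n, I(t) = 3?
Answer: 5776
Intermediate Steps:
F(n) = -2*n
o(C, R) = -4 (o(C, R) = -4 + 0 = -4)
(o(F(-1), I(5)) - 72)² = (-4 - 72)² = (-76)² = 5776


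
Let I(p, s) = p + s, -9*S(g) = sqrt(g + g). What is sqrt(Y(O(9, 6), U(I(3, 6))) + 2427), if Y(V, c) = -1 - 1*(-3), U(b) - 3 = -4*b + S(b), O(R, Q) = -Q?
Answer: sqrt(2429) ≈ 49.285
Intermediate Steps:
S(g) = -sqrt(2)*sqrt(g)/9 (S(g) = -sqrt(g + g)/9 = -sqrt(2)*sqrt(g)/9)
U(b) = 3 - 4*b - sqrt(2)*sqrt(b)/9 (U(b) = 3 + (-4*b - sqrt(2)*sqrt(b)/9) = 3 - 4*b - sqrt(2)*sqrt(b)/9)
Y(V, c) = 2 (Y(V, c) = -1 + 3 = 2)
sqrt(Y(O(9, 6), U(I(3, 6))) + 2427) = sqrt(2 + 2427) = sqrt(2429)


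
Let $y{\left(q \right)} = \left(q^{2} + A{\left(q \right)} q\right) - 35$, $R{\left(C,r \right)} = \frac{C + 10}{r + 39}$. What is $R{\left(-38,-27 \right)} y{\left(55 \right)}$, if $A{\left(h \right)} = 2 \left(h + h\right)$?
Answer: $-35210$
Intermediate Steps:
$R{\left(C,r \right)} = \frac{10 + C}{39 + r}$
$A{\left(h \right)} = 4 h$ ($A{\left(h \right)} = 2 \cdot 2 h = 4 h$)
$y{\left(q \right)} = -35 + 5 q^{2}$ ($y{\left(q \right)} = \left(q^{2} + 4 q q\right) - 35 = \left(q^{2} + 4 q^{2}\right) - 35 = 5 q^{2} - 35 = -35 + 5 q^{2}$)
$R{\left(-38,-27 \right)} y{\left(55 \right)} = \frac{10 - 38}{39 - 27} \left(-35 + 5 \cdot 55^{2}\right) = \frac{1}{12} \left(-28\right) \left(-35 + 5 \cdot 3025\right) = \frac{1}{12} \left(-28\right) \left(-35 + 15125\right) = \left(- \frac{7}{3}\right) 15090 = -35210$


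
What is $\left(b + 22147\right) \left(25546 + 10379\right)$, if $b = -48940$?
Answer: $-962538525$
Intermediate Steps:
$\left(b + 22147\right) \left(25546 + 10379\right) = \left(-48940 + 22147\right) \left(25546 + 10379\right) = \left(-26793\right) 35925 = -962538525$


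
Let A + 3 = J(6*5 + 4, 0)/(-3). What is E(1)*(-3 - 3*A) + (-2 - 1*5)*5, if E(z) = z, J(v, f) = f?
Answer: -29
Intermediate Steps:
A = -3 (A = -3 + 0/(-3) = -3 + 0*(-⅓) = -3 + 0 = -3)
E(1)*(-3 - 3*A) + (-2 - 1*5)*5 = 1*(-3 - 3*(-3)) + (-2 - 1*5)*5 = 1*(-3 + 9) + (-2 - 5)*5 = 1*6 - 7*5 = 6 - 35 = -29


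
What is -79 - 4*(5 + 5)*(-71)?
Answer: 2761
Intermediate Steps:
-79 - 4*(5 + 5)*(-71) = -79 - 4*10*(-71) = -79 - 40*(-71) = -79 + 2840 = 2761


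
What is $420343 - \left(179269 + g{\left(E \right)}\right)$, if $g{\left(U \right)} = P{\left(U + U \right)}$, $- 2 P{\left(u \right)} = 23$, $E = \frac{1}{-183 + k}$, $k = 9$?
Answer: $\frac{482171}{2} \approx 2.4109 \cdot 10^{5}$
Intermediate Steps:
$E = - \frac{1}{174}$ ($E = \frac{1}{-183 + 9} = \frac{1}{-174} = - \frac{1}{174} \approx -0.0057471$)
$P{\left(u \right)} = - \frac{23}{2}$ ($P{\left(u \right)} = \left(- \frac{1}{2}\right) 23 = - \frac{23}{2}$)
$g{\left(U \right)} = - \frac{23}{2}$
$420343 - \left(179269 + g{\left(E \right)}\right) = 420343 - \frac{358515}{2} = \frac{482171}{2}$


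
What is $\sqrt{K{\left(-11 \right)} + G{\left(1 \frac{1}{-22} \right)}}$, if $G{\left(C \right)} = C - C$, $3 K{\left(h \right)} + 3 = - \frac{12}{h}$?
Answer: $\frac{i \sqrt{77}}{11} \approx 0.79772 i$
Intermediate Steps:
$K{\left(h \right)} = -1 - \frac{4}{h}$ ($K{\left(h \right)} = -1 + \frac{\left(-12\right) \frac{1}{h}}{3} = -1 - \frac{4}{h}$)
$G{\left(C \right)} = 0$
$\sqrt{K{\left(-11 \right)} + G{\left(1 \frac{1}{-22} \right)}} = \sqrt{\frac{-4 - -11}{-11} + 0} = \sqrt{- \frac{-4 + 11}{11} + 0} = \sqrt{\left(- \frac{1}{11}\right) 7 + 0} = \sqrt{- \frac{7}{11} + 0} = \sqrt{- \frac{7}{11}} = \frac{i \sqrt{77}}{11}$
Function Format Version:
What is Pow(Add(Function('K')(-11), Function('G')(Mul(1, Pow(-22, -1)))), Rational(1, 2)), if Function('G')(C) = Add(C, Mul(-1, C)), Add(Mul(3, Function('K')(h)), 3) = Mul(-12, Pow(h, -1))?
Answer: Mul(Rational(1, 11), I, Pow(77, Rational(1, 2))) ≈ Mul(0.79772, I)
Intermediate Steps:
Function('K')(h) = Add(-1, Mul(-4, Pow(h, -1))) (Function('K')(h) = Add(-1, Mul(Rational(1, 3), Mul(-12, Pow(h, -1)))) = Add(-1, Mul(-4, Pow(h, -1))))
Function('G')(C) = 0
Pow(Add(Function('K')(-11), Function('G')(Mul(1, Pow(-22, -1)))), Rational(1, 2)) = Pow(Add(Mul(Pow(-11, -1), Add(-4, Mul(-1, -11))), 0), Rational(1, 2)) = Pow(Add(Mul(Rational(-1, 11), Add(-4, 11)), 0), Rational(1, 2)) = Pow(Add(Mul(Rational(-1, 11), 7), 0), Rational(1, 2)) = Pow(Add(Rational(-7, 11), 0), Rational(1, 2)) = Pow(Rational(-7, 11), Rational(1, 2)) = Mul(Rational(1, 11), I, Pow(77, Rational(1, 2)))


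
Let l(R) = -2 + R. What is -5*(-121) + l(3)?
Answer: 606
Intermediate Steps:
-5*(-121) + l(3) = -5*(-121) + (-2 + 3) = 605 + 1 = 606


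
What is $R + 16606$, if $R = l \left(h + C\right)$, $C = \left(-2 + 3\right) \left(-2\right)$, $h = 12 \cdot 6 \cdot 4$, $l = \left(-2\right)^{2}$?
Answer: $17750$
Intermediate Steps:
$l = 4$
$h = 288$ ($h = 72 \cdot 4 = 288$)
$C = -2$ ($C = 1 \left(-2\right) = -2$)
$R = 1144$ ($R = 4 \left(288 - 2\right) = 4 \cdot 286 = 1144$)
$R + 16606 = 1144 + 16606 = 17750$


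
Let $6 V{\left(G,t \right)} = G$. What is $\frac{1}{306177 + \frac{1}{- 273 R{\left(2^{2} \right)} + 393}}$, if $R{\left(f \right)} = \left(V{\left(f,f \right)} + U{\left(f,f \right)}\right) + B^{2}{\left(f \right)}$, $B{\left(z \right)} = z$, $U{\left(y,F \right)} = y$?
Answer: $\frac{5249}{1607123072} \approx 3.2661 \cdot 10^{-6}$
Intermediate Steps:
$V{\left(G,t \right)} = \frac{G}{6}$
$R{\left(f \right)} = f^{2} + \frac{7 f}{6}$ ($R{\left(f \right)} = \left(\frac{f}{6} + f\right) + f^{2} = \frac{7 f}{6} + f^{2} = f^{2} + \frac{7 f}{6}$)
$\frac{1}{306177 + \frac{1}{- 273 R{\left(2^{2} \right)} + 393}} = \frac{1}{306177 + \frac{1}{- 273 \frac{2^{2} \left(7 + 6 \cdot 2^{2}\right)}{6} + 393}} = \frac{1}{306177 + \frac{1}{- 273 \cdot \frac{1}{6} \cdot 4 \left(7 + 6 \cdot 4\right) + 393}} = \frac{1}{306177 + \frac{1}{- 273 \cdot \frac{1}{6} \cdot 4 \left(7 + 24\right) + 393}} = \frac{1}{306177 + \frac{1}{- 273 \cdot \frac{1}{6} \cdot 4 \cdot 31 + 393}} = \frac{1}{306177 + \frac{1}{\left(-273\right) \frac{62}{3} + 393}} = \frac{1}{306177 + \frac{1}{-5642 + 393}} = \frac{1}{306177 + \frac{1}{-5249}} = \frac{1}{306177 - \frac{1}{5249}} = \frac{1}{\frac{1607123072}{5249}} = \frac{5249}{1607123072}$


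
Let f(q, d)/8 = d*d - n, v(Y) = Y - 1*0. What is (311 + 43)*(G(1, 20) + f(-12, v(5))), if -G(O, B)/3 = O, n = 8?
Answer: 47082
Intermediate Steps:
v(Y) = Y (v(Y) = Y + 0 = Y)
G(O, B) = -3*O
f(q, d) = -64 + 8*d² (f(q, d) = 8*(d*d - 1*8) = 8*(d² - 8) = 8*(-8 + d²) = -64 + 8*d²)
(311 + 43)*(G(1, 20) + f(-12, v(5))) = (311 + 43)*(-3*1 + (-64 + 8*5²)) = 354*(-3 + (-64 + 8*25)) = 354*(-3 + (-64 + 200)) = 354*(-3 + 136) = 354*133 = 47082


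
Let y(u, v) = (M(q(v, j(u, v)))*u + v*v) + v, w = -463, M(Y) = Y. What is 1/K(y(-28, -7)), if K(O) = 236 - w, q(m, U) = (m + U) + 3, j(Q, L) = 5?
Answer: 1/699 ≈ 0.0014306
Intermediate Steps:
q(m, U) = 3 + U + m (q(m, U) = (U + m) + 3 = 3 + U + m)
y(u, v) = v + v**2 + u*(8 + v) (y(u, v) = ((3 + 5 + v)*u + v*v) + v = ((8 + v)*u + v**2) + v = (u*(8 + v) + v**2) + v = (v**2 + u*(8 + v)) + v = v + v**2 + u*(8 + v))
K(O) = 699 (K(O) = 236 - 1*(-463) = 236 + 463 = 699)
1/K(y(-28, -7)) = 1/699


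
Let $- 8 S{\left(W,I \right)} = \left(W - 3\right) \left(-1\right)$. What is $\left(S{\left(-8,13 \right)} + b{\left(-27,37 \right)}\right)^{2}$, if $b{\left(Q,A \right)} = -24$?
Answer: $\frac{41209}{64} \approx 643.89$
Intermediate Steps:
$S{\left(W,I \right)} = - \frac{3}{8} + \frac{W}{8}$ ($S{\left(W,I \right)} = - \frac{\left(W - 3\right) \left(-1\right)}{8} = - \frac{\left(-3 + W\right) \left(-1\right)}{8} = - \frac{3 - W}{8} = - \frac{3}{8} + \frac{W}{8}$)
$\left(S{\left(-8,13 \right)} + b{\left(-27,37 \right)}\right)^{2} = \left(\left(- \frac{3}{8} + \frac{1}{8} \left(-8\right)\right) - 24\right)^{2} = \left(\left(- \frac{3}{8} - 1\right) - 24\right)^{2} = \left(- \frac{11}{8} - 24\right)^{2} = \left(- \frac{203}{8}\right)^{2} = \frac{41209}{64}$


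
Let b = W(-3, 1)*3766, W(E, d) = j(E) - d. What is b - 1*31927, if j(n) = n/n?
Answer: -31927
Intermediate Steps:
j(n) = 1
W(E, d) = 1 - d
b = 0 (b = (1 - 1*1)*3766 = (1 - 1)*3766 = 0*3766 = 0)
b - 1*31927 = 0 - 1*31927 = 0 - 31927 = -31927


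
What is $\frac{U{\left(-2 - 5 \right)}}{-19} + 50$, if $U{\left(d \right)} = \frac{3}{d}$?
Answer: $\frac{6653}{133} \approx 50.023$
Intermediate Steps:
$\frac{U{\left(-2 - 5 \right)}}{-19} + 50 = \frac{3 \frac{1}{-2 - 5}}{-19} + 50 = \frac{3}{-2 - 5} \left(- \frac{1}{19}\right) + 50 = \frac{3}{-7} \left(- \frac{1}{19}\right) + 50 = 3 \left(- \frac{1}{7}\right) \left(- \frac{1}{19}\right) + 50 = \left(- \frac{3}{7}\right) \left(- \frac{1}{19}\right) + 50 = \frac{3}{133} + 50 = \frac{6653}{133}$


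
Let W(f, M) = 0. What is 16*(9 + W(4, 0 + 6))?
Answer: 144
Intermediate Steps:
16*(9 + W(4, 0 + 6)) = 16*(9 + 0) = 16*9 = 144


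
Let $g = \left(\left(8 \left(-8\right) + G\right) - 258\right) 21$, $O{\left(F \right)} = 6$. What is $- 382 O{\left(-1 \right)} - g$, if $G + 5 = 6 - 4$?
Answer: $4533$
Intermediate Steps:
$G = -3$ ($G = -5 + \left(6 - 4\right) = -5 + 2 = -3$)
$g = -6825$ ($g = \left(\left(8 \left(-8\right) - 3\right) - 258\right) 21 = \left(\left(-64 - 3\right) - 258\right) 21 = \left(-67 - 258\right) 21 = \left(-325\right) 21 = -6825$)
$- 382 O{\left(-1 \right)} - g = \left(-382\right) 6 - -6825 = -2292 + 6825 = 4533$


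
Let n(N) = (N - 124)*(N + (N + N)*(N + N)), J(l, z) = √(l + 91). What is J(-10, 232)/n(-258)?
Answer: -3/33870412 ≈ -8.8573e-8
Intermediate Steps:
J(l, z) = √(91 + l)
n(N) = (-124 + N)*(N + 4*N²) (n(N) = (-124 + N)*(N + (2*N)*(2*N)) = (-124 + N)*(N + 4*N²))
J(-10, 232)/n(-258) = √(91 - 10)/((-258*(-124 - 495*(-258) + 4*(-258)²))) = √81/((-258*(-124 + 127710 + 4*66564))) = 9/((-258*(-124 + 127710 + 266256))) = 9/((-258*393842)) = 9/(-101611236) = 9*(-1/101611236) = -3/33870412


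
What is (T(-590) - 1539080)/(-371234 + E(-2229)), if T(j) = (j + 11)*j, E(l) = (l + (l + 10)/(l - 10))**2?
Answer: -600306200387/2302421101283 ≈ -0.26073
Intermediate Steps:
E(l) = (l + (10 + l)/(-10 + l))**2
T(j) = j*(11 + j) (T(j) = (11 + j)*j = j*(11 + j))
(T(-590) - 1539080)/(-371234 + E(-2229)) = (-590*(11 - 590) - 1539080)/(-371234 + (10 + (-2229)**2 - 9*(-2229))**2/(-10 - 2229)**2) = (-590*(-579) - 1539080)/(-371234 + (10 + 4968441 + 20061)**2/(-2239)**2) = (341610 - 1539080)/(-371234 + (1/5013121)*4988512**2) = -1197470/(-371234 + (1/5013121)*24885251974144) = -1197470/(-371234 + 24885251974144/5013121) = -1197470/23024211012830/5013121 = -1197470*5013121/23024211012830 = -600306200387/2302421101283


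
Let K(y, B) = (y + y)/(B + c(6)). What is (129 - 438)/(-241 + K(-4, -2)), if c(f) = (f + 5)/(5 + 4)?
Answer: 2163/1615 ≈ 1.3393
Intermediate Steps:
c(f) = 5/9 + f/9 (c(f) = (5 + f)/9 = (5 + f)*(1/9) = 5/9 + f/9)
K(y, B) = 2*y/(11/9 + B) (K(y, B) = (y + y)/(B + (5/9 + (1/9)*6)) = (2*y)/(B + (5/9 + 2/3)) = (2*y)/(B + 11/9) = (2*y)/(11/9 + B) = 2*y/(11/9 + B))
(129 - 438)/(-241 + K(-4, -2)) = (129 - 438)/(-241 + 18*(-4)/(11 + 9*(-2))) = -309/(-241 + 18*(-4)/(11 - 18)) = -309/(-241 + 18*(-4)/(-7)) = -309/(-241 + 18*(-4)*(-1/7)) = -309/(-241 + 72/7) = -309/(-1615/7) = -309*(-7/1615) = 2163/1615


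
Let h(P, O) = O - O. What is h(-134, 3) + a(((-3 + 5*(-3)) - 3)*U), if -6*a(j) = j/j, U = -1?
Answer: -⅙ ≈ -0.16667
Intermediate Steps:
h(P, O) = 0
a(j) = -⅙ (a(j) = -j/(6*j) = -⅙*1 = -⅙)
h(-134, 3) + a(((-3 + 5*(-3)) - 3)*U) = 0 - ⅙ = -⅙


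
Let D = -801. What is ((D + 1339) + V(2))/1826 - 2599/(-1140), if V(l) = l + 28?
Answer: 2696647/1040820 ≈ 2.5909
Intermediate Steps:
V(l) = 28 + l
((D + 1339) + V(2))/1826 - 2599/(-1140) = ((-801 + 1339) + (28 + 2))/1826 - 2599/(-1140) = (538 + 30)*(1/1826) - 2599*(-1/1140) = 568*(1/1826) + 2599/1140 = 284/913 + 2599/1140 = 2696647/1040820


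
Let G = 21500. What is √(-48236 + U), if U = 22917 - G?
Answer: I*√46819 ≈ 216.38*I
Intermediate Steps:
U = 1417 (U = 22917 - 1*21500 = 22917 - 21500 = 1417)
√(-48236 + U) = √(-48236 + 1417) = √(-46819) = I*√46819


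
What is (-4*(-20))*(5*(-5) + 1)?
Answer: -1920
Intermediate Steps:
(-4*(-20))*(5*(-5) + 1) = 80*(-25 + 1) = 80*(-24) = -1920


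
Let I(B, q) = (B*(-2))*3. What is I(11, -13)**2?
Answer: 4356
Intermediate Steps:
I(B, q) = -6*B (I(B, q) = -2*B*3 = -6*B)
I(11, -13)**2 = (-6*11)**2 = (-66)**2 = 4356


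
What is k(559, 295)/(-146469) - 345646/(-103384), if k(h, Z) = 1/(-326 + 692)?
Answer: 4632317767775/1385543425284 ≈ 3.3433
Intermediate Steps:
k(h, Z) = 1/366
k(559, 295)/(-146469) - 345646/(-103384) = (1/366)/(-146469) - 345646/(-103384) = (1/366)*(-1/146469) - 345646*(-1/103384) = -1/53607654 + 172823/51692 = 4632317767775/1385543425284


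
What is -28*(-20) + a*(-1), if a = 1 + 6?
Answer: 553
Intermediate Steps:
a = 7
-28*(-20) + a*(-1) = -28*(-20) + 7*(-1) = 560 - 7 = 553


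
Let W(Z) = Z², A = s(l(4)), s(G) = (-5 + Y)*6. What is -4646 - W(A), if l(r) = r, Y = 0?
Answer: -5546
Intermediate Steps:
s(G) = -30 (s(G) = (-5 + 0)*6 = -5*6 = -30)
A = -30
-4646 - W(A) = -4646 - 1*(-30)² = -4646 - 1*900 = -4646 - 900 = -5546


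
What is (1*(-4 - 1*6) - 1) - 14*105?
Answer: -1481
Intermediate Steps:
(1*(-4 - 1*6) - 1) - 14*105 = (1*(-4 - 6) - 1) - 1470 = (1*(-10) - 1) - 1470 = (-10 - 1) - 1470 = -11 - 1470 = -1481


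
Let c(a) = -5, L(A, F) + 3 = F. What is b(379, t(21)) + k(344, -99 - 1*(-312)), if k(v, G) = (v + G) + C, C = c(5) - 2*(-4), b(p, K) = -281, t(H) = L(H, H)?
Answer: 279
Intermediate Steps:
L(A, F) = -3 + F
t(H) = -3 + H
C = 3 (C = -5 - 2*(-4) = -5 + 8 = 3)
k(v, G) = 3 + G + v (k(v, G) = (v + G) + 3 = (G + v) + 3 = 3 + G + v)
b(379, t(21)) + k(344, -99 - 1*(-312)) = -281 + (3 + (-99 - 1*(-312)) + 344) = -281 + (3 + (-99 + 312) + 344) = -281 + (3 + 213 + 344) = -281 + 560 = 279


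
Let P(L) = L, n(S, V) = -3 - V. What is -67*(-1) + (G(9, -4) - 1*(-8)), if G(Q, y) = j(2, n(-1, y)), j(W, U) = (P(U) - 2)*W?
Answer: 73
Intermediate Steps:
j(W, U) = W*(-2 + U) (j(W, U) = (U - 2)*W = (-2 + U)*W = W*(-2 + U))
G(Q, y) = -10 - 2*y (G(Q, y) = 2*(-2 + (-3 - y)) = 2*(-5 - y) = -10 - 2*y)
-67*(-1) + (G(9, -4) - 1*(-8)) = -67*(-1) + ((-10 - 2*(-4)) - 1*(-8)) = 67 + ((-10 + 8) + 8) = 67 + (-2 + 8) = 67 + 6 = 73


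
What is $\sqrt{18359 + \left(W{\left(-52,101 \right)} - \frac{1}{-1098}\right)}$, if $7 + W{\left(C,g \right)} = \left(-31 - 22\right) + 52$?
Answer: $\frac{\sqrt{2458226678}}{366} \approx 135.47$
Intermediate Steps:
$W{\left(C,g \right)} = -8$ ($W{\left(C,g \right)} = -7 + \left(\left(-31 - 22\right) + 52\right) = -7 + \left(-53 + 52\right) = -7 - 1 = -8$)
$\sqrt{18359 + \left(W{\left(-52,101 \right)} - \frac{1}{-1098}\right)} = \sqrt{18359 - \frac{8783}{1098}} = \sqrt{\frac{20149399}{1098}} = \frac{\sqrt{2458226678}}{366}$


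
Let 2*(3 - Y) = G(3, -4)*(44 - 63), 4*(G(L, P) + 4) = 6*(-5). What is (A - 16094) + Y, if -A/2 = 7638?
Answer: -125905/4 ≈ -31476.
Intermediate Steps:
A = -15276 (A = -2*7638 = -15276)
G(L, P) = -23/2 (G(L, P) = -4 + (6*(-5))/4 = -4 + (1/4)*(-30) = -4 - 15/2 = -23/2)
Y = -425/4 (Y = 3 - (-23)*(44 - 63)/4 = 3 - (-23)*(-19)/4 = 3 - 1/2*437/2 = 3 - 437/4 = -425/4 ≈ -106.25)
(A - 16094) + Y = (-15276 - 16094) - 425/4 = -31370 - 425/4 = -125905/4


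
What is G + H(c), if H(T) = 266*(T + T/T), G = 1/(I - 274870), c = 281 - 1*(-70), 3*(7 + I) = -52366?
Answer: 82114983101/876997 ≈ 93632.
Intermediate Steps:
I = -52387/3 (I = -7 + (⅓)*(-52366) = -7 - 52366/3 = -52387/3 ≈ -17462.)
c = 351 (c = 281 + 70 = 351)
G = -3/876997 (G = 1/(-52387/3 - 274870) = 1/(-876997/3) = -3/876997 ≈ -3.4208e-6)
H(T) = 266 + 266*T (H(T) = 266*(T + 1) = 266*(1 + T) = 266 + 266*T)
G + H(c) = -3/876997 + (266 + 266*351) = -3/876997 + (266 + 93366) = -3/876997 + 93632 = 82114983101/876997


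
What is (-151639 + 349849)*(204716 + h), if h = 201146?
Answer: 80445907020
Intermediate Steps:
(-151639 + 349849)*(204716 + h) = (-151639 + 349849)*(204716 + 201146) = 198210*405862 = 80445907020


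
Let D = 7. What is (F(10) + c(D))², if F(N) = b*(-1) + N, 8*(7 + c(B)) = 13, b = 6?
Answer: 121/64 ≈ 1.8906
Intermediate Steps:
c(B) = -43/8 (c(B) = -7 + (⅛)*13 = -7 + 13/8 = -43/8)
F(N) = -6 + N (F(N) = 6*(-1) + N = -6 + N)
(F(10) + c(D))² = ((-6 + 10) - 43/8)² = (4 - 43/8)² = (-11/8)² = 121/64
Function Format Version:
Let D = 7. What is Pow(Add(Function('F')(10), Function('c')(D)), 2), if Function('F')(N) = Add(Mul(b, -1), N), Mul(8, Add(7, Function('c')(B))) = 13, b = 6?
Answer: Rational(121, 64) ≈ 1.8906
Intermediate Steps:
Function('c')(B) = Rational(-43, 8) (Function('c')(B) = Add(-7, Mul(Rational(1, 8), 13)) = Add(-7, Rational(13, 8)) = Rational(-43, 8))
Function('F')(N) = Add(-6, N) (Function('F')(N) = Add(Mul(6, -1), N) = Add(-6, N))
Pow(Add(Function('F')(10), Function('c')(D)), 2) = Pow(Add(Add(-6, 10), Rational(-43, 8)), 2) = Pow(Add(4, Rational(-43, 8)), 2) = Pow(Rational(-11, 8), 2) = Rational(121, 64)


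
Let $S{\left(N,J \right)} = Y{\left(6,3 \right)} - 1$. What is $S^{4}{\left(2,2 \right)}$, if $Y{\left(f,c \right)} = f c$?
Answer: $83521$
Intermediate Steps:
$Y{\left(f,c \right)} = c f$
$S{\left(N,J \right)} = 17$ ($S{\left(N,J \right)} = 3 \cdot 6 - 1 = 18 - 1 = 17$)
$S^{4}{\left(2,2 \right)} = 17^{4} = 83521$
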